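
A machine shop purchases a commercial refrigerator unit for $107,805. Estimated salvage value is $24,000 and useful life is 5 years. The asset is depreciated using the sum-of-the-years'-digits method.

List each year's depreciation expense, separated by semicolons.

Depreciable base = $107,805 − $24,000 = $83,805.
Sum of the years' digits = 5+4+3+2+1 = 15.
Year 1: $83,805 × 5/15 = $27,935. Book value $79,870.
Year 2: $83,805 × 4/15 = $22,348. Book value $57,522.
Year 3: $83,805 × 3/15 = $16,761. Book value $40,761.
Year 4: $83,805 × 2/15 = $11,174. Book value $29,587.
Year 5: $83,805 × 1/15 = $5,587. Book value $24,000.

$27,935; $22,348; $16,761; $11,174; $5,587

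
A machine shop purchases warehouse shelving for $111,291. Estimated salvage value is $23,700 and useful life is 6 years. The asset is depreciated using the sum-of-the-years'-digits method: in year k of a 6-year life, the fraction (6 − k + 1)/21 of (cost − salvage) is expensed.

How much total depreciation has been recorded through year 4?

$75,078

Depreciable base = $111,291 − $23,700 = $87,591.
Sum of the years' digits = 6+5+4+3+2+1 = 21.
Year 1: $87,591 × 6/21 = $25,026. Book value $86,265.
Year 2: $87,591 × 5/21 = $20,855. Book value $65,410.
Year 3: $87,591 × 4/21 = $16,684. Book value $48,726.
Year 4: $87,591 × 3/21 = $12,513. Book value $36,213.
Accumulated through year 4 = $111,291 − $36,213 = $75,078.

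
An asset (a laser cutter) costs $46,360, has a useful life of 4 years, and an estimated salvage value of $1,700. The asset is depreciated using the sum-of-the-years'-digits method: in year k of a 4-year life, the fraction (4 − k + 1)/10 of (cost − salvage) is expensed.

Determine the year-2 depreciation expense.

$13,398

Depreciable base = $46,360 − $1,700 = $44,660.
Sum of the years' digits = 4+3+2+1 = 10.
Year 1: $44,660 × 4/10 = $17,864. Book value $28,496.
Year 2: $44,660 × 3/10 = $13,398. Book value $15,098.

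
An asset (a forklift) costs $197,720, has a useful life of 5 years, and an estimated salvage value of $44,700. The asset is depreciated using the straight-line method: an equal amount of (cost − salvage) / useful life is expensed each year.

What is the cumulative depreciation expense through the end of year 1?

$30,604

Depreciable base = $197,720 − $44,700 = $153,020.
Annual expense = $153,020 / 5 = $30,604.
End of year 1: book value $167,116.
Accumulated through year 1 = $197,720 − $167,116 = $30,604.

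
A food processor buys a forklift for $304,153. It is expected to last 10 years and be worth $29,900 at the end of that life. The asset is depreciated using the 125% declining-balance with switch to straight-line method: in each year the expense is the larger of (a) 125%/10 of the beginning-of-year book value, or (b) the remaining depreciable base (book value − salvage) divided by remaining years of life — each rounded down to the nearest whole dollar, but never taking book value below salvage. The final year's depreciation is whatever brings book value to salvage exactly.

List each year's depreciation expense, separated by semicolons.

Depreciable base = $304,153 − $29,900 = $274,253.
Year 1: DB = ⌊$304,153 × 125%/10⌋ = $38,019; SL = ⌊$274,253/10⌋ = $27,425 → take DB $38,019. Book value $266,134.
Year 2: DB = ⌊$266,134 × 125%/10⌋ = $33,266; SL = ⌊$236,234/9⌋ = $26,248 → take DB $33,266. Book value $232,868.
Year 3: DB = ⌊$232,868 × 125%/10⌋ = $29,108; SL = ⌊$202,968/8⌋ = $25,371 → take DB $29,108. Book value $203,760.
Year 4: DB = ⌊$203,760 × 125%/10⌋ = $25,470; SL = ⌊$173,860/7⌋ = $24,837 → take DB $25,470. Book value $178,290.
Year 5: DB = ⌊$178,290 × 125%/10⌋ = $22,286; SL = ⌊$148,390/6⌋ = $24,731 → take SL $24,731. Book value $153,559.
Year 6: DB = ⌊$153,559 × 125%/10⌋ = $19,194; SL = ⌊$123,659/5⌋ = $24,731 → take SL $24,731. Book value $128,828.
Year 7: DB = ⌊$128,828 × 125%/10⌋ = $16,103; SL = ⌊$98,928/4⌋ = $24,732 → take SL $24,732. Book value $104,096.
Year 8: DB = ⌊$104,096 × 125%/10⌋ = $13,012; SL = ⌊$74,196/3⌋ = $24,732 → take SL $24,732. Book value $79,364.
Year 9: DB = ⌊$79,364 × 125%/10⌋ = $9,920; SL = ⌊$49,464/2⌋ = $24,732 → take SL $24,732. Book value $54,632.
Year 10 (final): $54,632 − $29,900 = $24,732. Book value $29,900.

$38,019; $33,266; $29,108; $25,470; $24,731; $24,731; $24,732; $24,732; $24,732; $24,732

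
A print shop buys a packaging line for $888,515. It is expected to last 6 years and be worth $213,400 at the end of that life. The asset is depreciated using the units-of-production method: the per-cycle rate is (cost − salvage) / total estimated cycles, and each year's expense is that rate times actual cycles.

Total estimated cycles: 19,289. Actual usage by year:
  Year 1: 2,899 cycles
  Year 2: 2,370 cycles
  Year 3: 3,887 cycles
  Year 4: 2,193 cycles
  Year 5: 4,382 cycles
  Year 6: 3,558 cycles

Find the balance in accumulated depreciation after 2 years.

$184,415

Depreciable base = $888,515 − $213,400 = $675,115.
Rate = $675,115 / 19,289 cycles = $35 per cycle.
Year 1: 2,899 × $35 = $101,465. Book value $787,050.
Year 2: 2,370 × $35 = $82,950. Book value $704,100.
Accumulated through year 2 = $888,515 − $704,100 = $184,415.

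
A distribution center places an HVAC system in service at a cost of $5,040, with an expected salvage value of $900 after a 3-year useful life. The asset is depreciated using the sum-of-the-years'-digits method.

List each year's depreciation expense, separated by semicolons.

Depreciable base = $5,040 − $900 = $4,140.
Sum of the years' digits = 3+2+1 = 6.
Year 1: $4,140 × 3/6 = $2,070. Book value $2,970.
Year 2: $4,140 × 2/6 = $1,380. Book value $1,590.
Year 3: $4,140 × 1/6 = $690. Book value $900.

$2,070; $1,380; $690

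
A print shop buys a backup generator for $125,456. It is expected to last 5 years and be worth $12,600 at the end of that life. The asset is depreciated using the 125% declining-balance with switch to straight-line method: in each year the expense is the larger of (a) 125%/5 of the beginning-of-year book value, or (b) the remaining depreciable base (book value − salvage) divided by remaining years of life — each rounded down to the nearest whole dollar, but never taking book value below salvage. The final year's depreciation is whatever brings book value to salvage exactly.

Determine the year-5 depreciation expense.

Depreciable base = $125,456 − $12,600 = $112,856.
Year 1: DB = ⌊$125,456 × 125%/5⌋ = $31,364; SL = ⌊$112,856/5⌋ = $22,571 → take DB $31,364. Book value $94,092.
Year 2: DB = ⌊$94,092 × 125%/5⌋ = $23,523; SL = ⌊$81,492/4⌋ = $20,373 → take DB $23,523. Book value $70,569.
Year 3: DB = ⌊$70,569 × 125%/5⌋ = $17,642; SL = ⌊$57,969/3⌋ = $19,323 → take SL $19,323. Book value $51,246.
Year 4: DB = ⌊$51,246 × 125%/5⌋ = $12,811; SL = ⌊$38,646/2⌋ = $19,323 → take SL $19,323. Book value $31,923.
Year 5 (final): $31,923 − $12,600 = $19,323. Book value $12,600.

$19,323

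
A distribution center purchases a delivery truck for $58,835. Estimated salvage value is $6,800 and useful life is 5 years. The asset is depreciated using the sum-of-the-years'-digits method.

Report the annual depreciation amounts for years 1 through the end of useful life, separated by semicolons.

Depreciable base = $58,835 − $6,800 = $52,035.
Sum of the years' digits = 5+4+3+2+1 = 15.
Year 1: $52,035 × 5/15 = $17,345. Book value $41,490.
Year 2: $52,035 × 4/15 = $13,876. Book value $27,614.
Year 3: $52,035 × 3/15 = $10,407. Book value $17,207.
Year 4: $52,035 × 2/15 = $6,938. Book value $10,269.
Year 5: $52,035 × 1/15 = $3,469. Book value $6,800.

$17,345; $13,876; $10,407; $6,938; $3,469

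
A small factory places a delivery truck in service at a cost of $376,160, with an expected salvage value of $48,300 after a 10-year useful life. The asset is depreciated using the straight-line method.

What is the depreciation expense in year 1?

Depreciable base = $376,160 − $48,300 = $327,860.
Annual expense = $327,860 / 10 = $32,786.

$32,786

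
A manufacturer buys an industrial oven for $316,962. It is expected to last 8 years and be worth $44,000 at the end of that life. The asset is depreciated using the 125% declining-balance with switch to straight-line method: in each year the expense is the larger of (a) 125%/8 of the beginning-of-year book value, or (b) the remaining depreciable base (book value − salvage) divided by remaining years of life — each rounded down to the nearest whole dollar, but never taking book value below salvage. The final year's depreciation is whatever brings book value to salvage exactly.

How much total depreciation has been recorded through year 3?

Depreciable base = $316,962 − $44,000 = $272,962.
Year 1: DB = ⌊$316,962 × 125%/8⌋ = $49,525; SL = ⌊$272,962/8⌋ = $34,120 → take DB $49,525. Book value $267,437.
Year 2: DB = ⌊$267,437 × 125%/8⌋ = $41,787; SL = ⌊$223,437/7⌋ = $31,919 → take DB $41,787. Book value $225,650.
Year 3: DB = ⌊$225,650 × 125%/8⌋ = $35,257; SL = ⌊$181,650/6⌋ = $30,275 → take DB $35,257. Book value $190,393.
Accumulated through year 3 = $316,962 − $190,393 = $126,569.

$126,569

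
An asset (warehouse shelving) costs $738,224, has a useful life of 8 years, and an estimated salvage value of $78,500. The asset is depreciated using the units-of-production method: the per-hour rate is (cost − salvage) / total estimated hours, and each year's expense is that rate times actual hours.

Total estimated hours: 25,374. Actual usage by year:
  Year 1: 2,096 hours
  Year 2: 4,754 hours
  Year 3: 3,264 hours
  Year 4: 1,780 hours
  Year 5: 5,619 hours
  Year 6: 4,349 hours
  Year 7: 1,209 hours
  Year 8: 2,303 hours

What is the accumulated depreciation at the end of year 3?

$262,964

Depreciable base = $738,224 − $78,500 = $659,724.
Rate = $659,724 / 25,374 hours = $26 per hour.
Year 1: 2,096 × $26 = $54,496. Book value $683,728.
Year 2: 4,754 × $26 = $123,604. Book value $560,124.
Year 3: 3,264 × $26 = $84,864. Book value $475,260.
Accumulated through year 3 = $738,224 − $475,260 = $262,964.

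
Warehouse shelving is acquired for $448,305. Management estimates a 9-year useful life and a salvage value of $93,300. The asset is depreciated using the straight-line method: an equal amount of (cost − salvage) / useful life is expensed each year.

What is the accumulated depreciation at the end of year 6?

$236,670

Depreciable base = $448,305 − $93,300 = $355,005.
Annual expense = $355,005 / 9 = $39,445.
End of year 1: book value $408,860.
End of year 2: book value $369,415.
End of year 3: book value $329,970.
End of year 4: book value $290,525.
End of year 5: book value $251,080.
End of year 6: book value $211,635.
Accumulated through year 6 = $448,305 − $211,635 = $236,670.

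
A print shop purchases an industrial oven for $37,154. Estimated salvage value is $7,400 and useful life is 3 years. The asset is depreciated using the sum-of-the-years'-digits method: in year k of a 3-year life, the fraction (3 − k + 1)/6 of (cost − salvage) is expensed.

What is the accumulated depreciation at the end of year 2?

$24,795

Depreciable base = $37,154 − $7,400 = $29,754.
Sum of the years' digits = 3+2+1 = 6.
Year 1: $29,754 × 3/6 = $14,877. Book value $22,277.
Year 2: $29,754 × 2/6 = $9,918. Book value $12,359.
Accumulated through year 2 = $37,154 − $12,359 = $24,795.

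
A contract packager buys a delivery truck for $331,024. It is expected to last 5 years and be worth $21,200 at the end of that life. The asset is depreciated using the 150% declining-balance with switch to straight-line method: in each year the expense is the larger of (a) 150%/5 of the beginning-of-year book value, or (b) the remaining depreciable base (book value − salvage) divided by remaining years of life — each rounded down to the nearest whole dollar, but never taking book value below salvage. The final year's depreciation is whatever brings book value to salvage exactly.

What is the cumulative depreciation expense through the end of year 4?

Depreciable base = $331,024 − $21,200 = $309,824.
Year 1: DB = ⌊$331,024 × 150%/5⌋ = $99,307; SL = ⌊$309,824/5⌋ = $61,964 → take DB $99,307. Book value $231,717.
Year 2: DB = ⌊$231,717 × 150%/5⌋ = $69,515; SL = ⌊$210,517/4⌋ = $52,629 → take DB $69,515. Book value $162,202.
Year 3: DB = ⌊$162,202 × 150%/5⌋ = $48,660; SL = ⌊$141,002/3⌋ = $47,000 → take DB $48,660. Book value $113,542.
Year 4: DB = ⌊$113,542 × 150%/5⌋ = $34,062; SL = ⌊$92,342/2⌋ = $46,171 → take SL $46,171. Book value $67,371.
Accumulated through year 4 = $331,024 − $67,371 = $263,653.

$263,653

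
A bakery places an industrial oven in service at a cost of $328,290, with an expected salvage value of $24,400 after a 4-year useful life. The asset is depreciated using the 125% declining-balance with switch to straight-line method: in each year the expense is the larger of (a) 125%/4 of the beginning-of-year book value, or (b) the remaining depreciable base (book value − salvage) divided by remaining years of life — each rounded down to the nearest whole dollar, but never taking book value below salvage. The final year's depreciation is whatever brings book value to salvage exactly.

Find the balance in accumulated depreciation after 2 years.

$173,121

Depreciable base = $328,290 − $24,400 = $303,890.
Year 1: DB = ⌊$328,290 × 125%/4⌋ = $102,590; SL = ⌊$303,890/4⌋ = $75,972 → take DB $102,590. Book value $225,700.
Year 2: DB = ⌊$225,700 × 125%/4⌋ = $70,531; SL = ⌊$201,300/3⌋ = $67,100 → take DB $70,531. Book value $155,169.
Accumulated through year 2 = $328,290 − $155,169 = $173,121.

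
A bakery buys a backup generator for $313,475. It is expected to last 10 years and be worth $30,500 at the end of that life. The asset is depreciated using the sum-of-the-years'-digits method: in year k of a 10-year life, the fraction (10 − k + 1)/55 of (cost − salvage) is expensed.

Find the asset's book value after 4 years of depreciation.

Depreciable base = $313,475 − $30,500 = $282,975.
Sum of the years' digits = 10+9+8+7+6+5+4+3+2+1 = 55.
Year 1: $282,975 × 10/55 = $51,450. Book value $262,025.
Year 2: $282,975 × 9/55 = $46,305. Book value $215,720.
Year 3: $282,975 × 8/55 = $41,160. Book value $174,560.
Year 4: $282,975 × 7/55 = $36,015. Book value $138,545.

$138,545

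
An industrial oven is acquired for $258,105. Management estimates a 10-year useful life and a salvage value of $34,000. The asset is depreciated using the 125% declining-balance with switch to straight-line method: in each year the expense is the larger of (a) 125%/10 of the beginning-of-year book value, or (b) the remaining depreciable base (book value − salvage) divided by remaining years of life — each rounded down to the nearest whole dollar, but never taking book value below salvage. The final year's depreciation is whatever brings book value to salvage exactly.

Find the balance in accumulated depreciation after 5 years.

$126,356

Depreciable base = $258,105 − $34,000 = $224,105.
Year 1: DB = ⌊$258,105 × 125%/10⌋ = $32,263; SL = ⌊$224,105/10⌋ = $22,410 → take DB $32,263. Book value $225,842.
Year 2: DB = ⌊$225,842 × 125%/10⌋ = $28,230; SL = ⌊$191,842/9⌋ = $21,315 → take DB $28,230. Book value $197,612.
Year 3: DB = ⌊$197,612 × 125%/10⌋ = $24,701; SL = ⌊$163,612/8⌋ = $20,451 → take DB $24,701. Book value $172,911.
Year 4: DB = ⌊$172,911 × 125%/10⌋ = $21,613; SL = ⌊$138,911/7⌋ = $19,844 → take DB $21,613. Book value $151,298.
Year 5: DB = ⌊$151,298 × 125%/10⌋ = $18,912; SL = ⌊$117,298/6⌋ = $19,549 → take SL $19,549. Book value $131,749.
Accumulated through year 5 = $258,105 − $131,749 = $126,356.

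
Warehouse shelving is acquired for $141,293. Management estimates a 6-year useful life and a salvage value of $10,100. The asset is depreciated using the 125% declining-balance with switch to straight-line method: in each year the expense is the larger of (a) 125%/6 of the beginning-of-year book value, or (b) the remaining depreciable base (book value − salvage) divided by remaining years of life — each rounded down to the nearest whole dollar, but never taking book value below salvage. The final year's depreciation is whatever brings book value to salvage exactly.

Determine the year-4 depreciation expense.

Depreciable base = $141,293 − $10,100 = $131,193.
Year 1: DB = ⌊$141,293 × 125%/6⌋ = $29,436; SL = ⌊$131,193/6⌋ = $21,865 → take DB $29,436. Book value $111,857.
Year 2: DB = ⌊$111,857 × 125%/6⌋ = $23,303; SL = ⌊$101,757/5⌋ = $20,351 → take DB $23,303. Book value $88,554.
Year 3: DB = ⌊$88,554 × 125%/6⌋ = $18,448; SL = ⌊$78,454/4⌋ = $19,613 → take SL $19,613. Book value $68,941.
Year 4: DB = ⌊$68,941 × 125%/6⌋ = $14,362; SL = ⌊$58,841/3⌋ = $19,613 → take SL $19,613. Book value $49,328.

$19,613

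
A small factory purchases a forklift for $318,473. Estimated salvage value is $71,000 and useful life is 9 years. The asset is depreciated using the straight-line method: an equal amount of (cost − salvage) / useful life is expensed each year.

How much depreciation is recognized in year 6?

Depreciable base = $318,473 − $71,000 = $247,473.
Annual expense = $247,473 / 9 = $27,497.

$27,497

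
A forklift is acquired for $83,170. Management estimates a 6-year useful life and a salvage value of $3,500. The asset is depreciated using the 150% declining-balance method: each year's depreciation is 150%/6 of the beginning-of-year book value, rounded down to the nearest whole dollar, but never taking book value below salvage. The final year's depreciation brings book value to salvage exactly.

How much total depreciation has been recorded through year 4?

$56,854

Depreciable base = $83,170 − $3,500 = $79,670.
Year 1: ⌊$83,170 × 150%/6⌋ = $20,792. Book value $62,378.
Year 2: ⌊$62,378 × 150%/6⌋ = $15,594. Book value $46,784.
Year 3: ⌊$46,784 × 150%/6⌋ = $11,696. Book value $35,088.
Year 4: ⌊$35,088 × 150%/6⌋ = $8,772. Book value $26,316.
Accumulated through year 4 = $83,170 − $26,316 = $56,854.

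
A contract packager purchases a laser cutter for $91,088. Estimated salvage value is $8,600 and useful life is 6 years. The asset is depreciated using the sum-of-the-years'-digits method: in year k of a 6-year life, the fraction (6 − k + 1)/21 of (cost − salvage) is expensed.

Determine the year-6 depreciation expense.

Depreciable base = $91,088 − $8,600 = $82,488.
Sum of the years' digits = 6+5+4+3+2+1 = 21.
Year 1: $82,488 × 6/21 = $23,568. Book value $67,520.
Year 2: $82,488 × 5/21 = $19,640. Book value $47,880.
Year 3: $82,488 × 4/21 = $15,712. Book value $32,168.
Year 4: $82,488 × 3/21 = $11,784. Book value $20,384.
Year 5: $82,488 × 2/21 = $7,856. Book value $12,528.
Year 6: $82,488 × 1/21 = $3,928. Book value $8,600.

$3,928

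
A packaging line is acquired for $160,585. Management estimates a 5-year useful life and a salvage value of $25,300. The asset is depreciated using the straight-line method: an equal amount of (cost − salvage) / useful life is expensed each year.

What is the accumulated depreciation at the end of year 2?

Depreciable base = $160,585 − $25,300 = $135,285.
Annual expense = $135,285 / 5 = $27,057.
End of year 1: book value $133,528.
End of year 2: book value $106,471.
Accumulated through year 2 = $160,585 − $106,471 = $54,114.

$54,114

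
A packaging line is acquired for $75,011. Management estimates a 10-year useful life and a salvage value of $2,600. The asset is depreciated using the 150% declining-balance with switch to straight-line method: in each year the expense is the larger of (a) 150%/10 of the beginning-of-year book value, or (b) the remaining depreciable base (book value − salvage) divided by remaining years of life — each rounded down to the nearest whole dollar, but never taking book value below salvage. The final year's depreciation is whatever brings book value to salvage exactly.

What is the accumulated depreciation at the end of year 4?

Depreciable base = $75,011 − $2,600 = $72,411.
Year 1: DB = ⌊$75,011 × 150%/10⌋ = $11,251; SL = ⌊$72,411/10⌋ = $7,241 → take DB $11,251. Book value $63,760.
Year 2: DB = ⌊$63,760 × 150%/10⌋ = $9,564; SL = ⌊$61,160/9⌋ = $6,795 → take DB $9,564. Book value $54,196.
Year 3: DB = ⌊$54,196 × 150%/10⌋ = $8,129; SL = ⌊$51,596/8⌋ = $6,449 → take DB $8,129. Book value $46,067.
Year 4: DB = ⌊$46,067 × 150%/10⌋ = $6,910; SL = ⌊$43,467/7⌋ = $6,209 → take DB $6,910. Book value $39,157.
Accumulated through year 4 = $75,011 − $39,157 = $35,854.

$35,854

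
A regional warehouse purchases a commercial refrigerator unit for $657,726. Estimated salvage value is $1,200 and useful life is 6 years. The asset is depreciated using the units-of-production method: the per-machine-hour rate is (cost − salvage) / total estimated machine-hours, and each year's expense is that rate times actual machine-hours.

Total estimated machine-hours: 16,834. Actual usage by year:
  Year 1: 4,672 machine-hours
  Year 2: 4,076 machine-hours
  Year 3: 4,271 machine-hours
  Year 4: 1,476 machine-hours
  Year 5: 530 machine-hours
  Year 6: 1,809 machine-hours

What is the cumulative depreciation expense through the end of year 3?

$507,741

Depreciable base = $657,726 − $1,200 = $656,526.
Rate = $656,526 / 16,834 machine-hours = $39 per machine-hour.
Year 1: 4,672 × $39 = $182,208. Book value $475,518.
Year 2: 4,076 × $39 = $158,964. Book value $316,554.
Year 3: 4,271 × $39 = $166,569. Book value $149,985.
Accumulated through year 3 = $657,726 − $149,985 = $507,741.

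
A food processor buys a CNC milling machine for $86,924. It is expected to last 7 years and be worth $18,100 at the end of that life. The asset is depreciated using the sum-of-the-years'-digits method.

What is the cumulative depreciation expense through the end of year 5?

$61,450

Depreciable base = $86,924 − $18,100 = $68,824.
Sum of the years' digits = 7+6+5+4+3+2+1 = 28.
Year 1: $68,824 × 7/28 = $17,206. Book value $69,718.
Year 2: $68,824 × 6/28 = $14,748. Book value $54,970.
Year 3: $68,824 × 5/28 = $12,290. Book value $42,680.
Year 4: $68,824 × 4/28 = $9,832. Book value $32,848.
Year 5: $68,824 × 3/28 = $7,374. Book value $25,474.
Accumulated through year 5 = $86,924 − $25,474 = $61,450.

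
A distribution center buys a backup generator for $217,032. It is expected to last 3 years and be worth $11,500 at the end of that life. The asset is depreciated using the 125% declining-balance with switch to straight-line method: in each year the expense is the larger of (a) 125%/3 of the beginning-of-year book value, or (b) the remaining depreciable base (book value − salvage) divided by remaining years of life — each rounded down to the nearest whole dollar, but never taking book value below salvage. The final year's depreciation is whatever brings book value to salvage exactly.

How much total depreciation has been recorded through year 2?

$147,981

Depreciable base = $217,032 − $11,500 = $205,532.
Year 1: DB = ⌊$217,032 × 125%/3⌋ = $90,430; SL = ⌊$205,532/3⌋ = $68,510 → take DB $90,430. Book value $126,602.
Year 2: DB = ⌊$126,602 × 125%/3⌋ = $52,750; SL = ⌊$115,102/2⌋ = $57,551 → take SL $57,551. Book value $69,051.
Accumulated through year 2 = $217,032 − $69,051 = $147,981.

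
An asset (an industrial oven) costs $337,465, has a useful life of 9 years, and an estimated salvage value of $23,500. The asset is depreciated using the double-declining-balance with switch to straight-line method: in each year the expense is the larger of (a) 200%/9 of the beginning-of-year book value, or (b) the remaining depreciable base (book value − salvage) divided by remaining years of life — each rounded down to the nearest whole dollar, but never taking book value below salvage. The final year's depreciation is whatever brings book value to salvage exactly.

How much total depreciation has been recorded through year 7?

$279,825

Depreciable base = $337,465 − $23,500 = $313,965.
Year 1: DB = ⌊$337,465 × 200%/9⌋ = $74,992; SL = ⌊$313,965/9⌋ = $34,885 → take DB $74,992. Book value $262,473.
Year 2: DB = ⌊$262,473 × 200%/9⌋ = $58,327; SL = ⌊$238,973/8⌋ = $29,871 → take DB $58,327. Book value $204,146.
Year 3: DB = ⌊$204,146 × 200%/9⌋ = $45,365; SL = ⌊$180,646/7⌋ = $25,806 → take DB $45,365. Book value $158,781.
Year 4: DB = ⌊$158,781 × 200%/9⌋ = $35,284; SL = ⌊$135,281/6⌋ = $22,546 → take DB $35,284. Book value $123,497.
Year 5: DB = ⌊$123,497 × 200%/9⌋ = $27,443; SL = ⌊$99,997/5⌋ = $19,999 → take DB $27,443. Book value $96,054.
Year 6: DB = ⌊$96,054 × 200%/9⌋ = $21,345; SL = ⌊$72,554/4⌋ = $18,138 → take DB $21,345. Book value $74,709.
Year 7: DB = ⌊$74,709 × 200%/9⌋ = $16,602; SL = ⌊$51,209/3⌋ = $17,069 → take SL $17,069. Book value $57,640.
Accumulated through year 7 = $337,465 − $57,640 = $279,825.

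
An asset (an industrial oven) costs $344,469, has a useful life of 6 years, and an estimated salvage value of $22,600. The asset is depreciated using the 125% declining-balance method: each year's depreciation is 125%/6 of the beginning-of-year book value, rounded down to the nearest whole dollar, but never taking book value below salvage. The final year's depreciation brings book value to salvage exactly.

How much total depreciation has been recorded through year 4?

$209,161

Depreciable base = $344,469 − $22,600 = $321,869.
Year 1: ⌊$344,469 × 125%/6⌋ = $71,764. Book value $272,705.
Year 2: ⌊$272,705 × 125%/6⌋ = $56,813. Book value $215,892.
Year 3: ⌊$215,892 × 125%/6⌋ = $44,977. Book value $170,915.
Year 4: ⌊$170,915 × 125%/6⌋ = $35,607. Book value $135,308.
Accumulated through year 4 = $344,469 − $135,308 = $209,161.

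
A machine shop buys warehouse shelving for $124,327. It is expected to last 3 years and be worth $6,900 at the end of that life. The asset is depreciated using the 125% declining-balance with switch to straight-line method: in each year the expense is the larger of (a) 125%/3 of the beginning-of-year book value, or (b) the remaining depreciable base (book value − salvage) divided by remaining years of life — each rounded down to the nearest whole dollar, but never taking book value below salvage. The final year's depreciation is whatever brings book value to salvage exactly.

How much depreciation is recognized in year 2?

Depreciable base = $124,327 − $6,900 = $117,427.
Year 1: DB = ⌊$124,327 × 125%/3⌋ = $51,802; SL = ⌊$117,427/3⌋ = $39,142 → take DB $51,802. Book value $72,525.
Year 2: DB = ⌊$72,525 × 125%/3⌋ = $30,218; SL = ⌊$65,625/2⌋ = $32,812 → take SL $32,812. Book value $39,713.

$32,812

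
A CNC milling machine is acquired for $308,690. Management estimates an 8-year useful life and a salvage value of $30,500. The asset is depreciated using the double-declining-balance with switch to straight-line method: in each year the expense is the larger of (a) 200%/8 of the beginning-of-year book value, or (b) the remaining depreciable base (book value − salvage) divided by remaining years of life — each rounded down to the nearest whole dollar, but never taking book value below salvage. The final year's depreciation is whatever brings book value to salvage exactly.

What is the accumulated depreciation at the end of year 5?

$235,435

Depreciable base = $308,690 − $30,500 = $278,190.
Year 1: DB = ⌊$308,690 × 200%/8⌋ = $77,172; SL = ⌊$278,190/8⌋ = $34,773 → take DB $77,172. Book value $231,518.
Year 2: DB = ⌊$231,518 × 200%/8⌋ = $57,879; SL = ⌊$201,018/7⌋ = $28,716 → take DB $57,879. Book value $173,639.
Year 3: DB = ⌊$173,639 × 200%/8⌋ = $43,409; SL = ⌊$143,139/6⌋ = $23,856 → take DB $43,409. Book value $130,230.
Year 4: DB = ⌊$130,230 × 200%/8⌋ = $32,557; SL = ⌊$99,730/5⌋ = $19,946 → take DB $32,557. Book value $97,673.
Year 5: DB = ⌊$97,673 × 200%/8⌋ = $24,418; SL = ⌊$67,173/4⌋ = $16,793 → take DB $24,418. Book value $73,255.
Accumulated through year 5 = $308,690 − $73,255 = $235,435.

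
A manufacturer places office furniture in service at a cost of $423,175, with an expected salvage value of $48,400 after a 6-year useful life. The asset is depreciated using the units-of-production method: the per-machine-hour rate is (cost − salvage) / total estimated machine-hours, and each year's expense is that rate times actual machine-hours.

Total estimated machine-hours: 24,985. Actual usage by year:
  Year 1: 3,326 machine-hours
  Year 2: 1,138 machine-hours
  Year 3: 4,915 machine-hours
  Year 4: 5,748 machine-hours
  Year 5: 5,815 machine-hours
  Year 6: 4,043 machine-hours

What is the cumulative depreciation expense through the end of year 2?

Depreciable base = $423,175 − $48,400 = $374,775.
Rate = $374,775 / 24,985 machine-hours = $15 per machine-hour.
Year 1: 3,326 × $15 = $49,890. Book value $373,285.
Year 2: 1,138 × $15 = $17,070. Book value $356,215.
Accumulated through year 2 = $423,175 − $356,215 = $66,960.

$66,960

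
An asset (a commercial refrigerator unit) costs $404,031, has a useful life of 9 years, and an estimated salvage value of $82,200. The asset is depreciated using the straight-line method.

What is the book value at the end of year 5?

Depreciable base = $404,031 − $82,200 = $321,831.
Annual expense = $321,831 / 9 = $35,759.
End of year 1: book value $368,272.
End of year 2: book value $332,513.
End of year 3: book value $296,754.
End of year 4: book value $260,995.
End of year 5: book value $225,236.

$225,236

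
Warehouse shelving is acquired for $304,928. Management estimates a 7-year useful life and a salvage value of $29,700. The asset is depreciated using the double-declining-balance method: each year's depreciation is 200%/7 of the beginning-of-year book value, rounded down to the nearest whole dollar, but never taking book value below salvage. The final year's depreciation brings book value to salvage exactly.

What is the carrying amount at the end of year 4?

$79,376

Depreciable base = $304,928 − $29,700 = $275,228.
Year 1: ⌊$304,928 × 200%/7⌋ = $87,122. Book value $217,806.
Year 2: ⌊$217,806 × 200%/7⌋ = $62,230. Book value $155,576.
Year 3: ⌊$155,576 × 200%/7⌋ = $44,450. Book value $111,126.
Year 4: ⌊$111,126 × 200%/7⌋ = $31,750. Book value $79,376.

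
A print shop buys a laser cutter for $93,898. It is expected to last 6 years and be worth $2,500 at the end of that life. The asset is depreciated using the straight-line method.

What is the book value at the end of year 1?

$78,665

Depreciable base = $93,898 − $2,500 = $91,398.
Annual expense = $91,398 / 6 = $15,233.
End of year 1: book value $78,665.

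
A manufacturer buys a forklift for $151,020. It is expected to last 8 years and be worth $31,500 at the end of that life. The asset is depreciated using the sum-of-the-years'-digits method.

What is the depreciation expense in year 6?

$9,960

Depreciable base = $151,020 − $31,500 = $119,520.
Sum of the years' digits = 8+7+6+5+4+3+2+1 = 36.
Year 1: $119,520 × 8/36 = $26,560. Book value $124,460.
Year 2: $119,520 × 7/36 = $23,240. Book value $101,220.
Year 3: $119,520 × 6/36 = $19,920. Book value $81,300.
Year 4: $119,520 × 5/36 = $16,600. Book value $64,700.
Year 5: $119,520 × 4/36 = $13,280. Book value $51,420.
Year 6: $119,520 × 3/36 = $9,960. Book value $41,460.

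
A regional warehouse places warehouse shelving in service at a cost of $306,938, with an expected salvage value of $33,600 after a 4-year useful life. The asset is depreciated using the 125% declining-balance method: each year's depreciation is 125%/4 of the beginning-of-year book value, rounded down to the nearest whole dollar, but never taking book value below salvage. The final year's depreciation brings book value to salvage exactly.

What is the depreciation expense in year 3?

$45,336

Depreciable base = $306,938 − $33,600 = $273,338.
Year 1: ⌊$306,938 × 125%/4⌋ = $95,918. Book value $211,020.
Year 2: ⌊$211,020 × 125%/4⌋ = $65,943. Book value $145,077.
Year 3: ⌊$145,077 × 125%/4⌋ = $45,336. Book value $99,741.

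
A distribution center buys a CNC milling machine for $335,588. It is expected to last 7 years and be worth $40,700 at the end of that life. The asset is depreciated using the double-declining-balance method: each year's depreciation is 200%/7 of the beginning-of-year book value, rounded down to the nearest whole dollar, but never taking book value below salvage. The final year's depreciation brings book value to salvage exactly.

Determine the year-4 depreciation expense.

Depreciable base = $335,588 − $40,700 = $294,888.
Year 1: ⌊$335,588 × 200%/7⌋ = $95,882. Book value $239,706.
Year 2: ⌊$239,706 × 200%/7⌋ = $68,487. Book value $171,219.
Year 3: ⌊$171,219 × 200%/7⌋ = $48,919. Book value $122,300.
Year 4: ⌊$122,300 × 200%/7⌋ = $34,942. Book value $87,358.

$34,942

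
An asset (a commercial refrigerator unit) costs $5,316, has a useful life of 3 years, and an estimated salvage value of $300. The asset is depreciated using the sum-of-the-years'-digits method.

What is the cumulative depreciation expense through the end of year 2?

Depreciable base = $5,316 − $300 = $5,016.
Sum of the years' digits = 3+2+1 = 6.
Year 1: $5,016 × 3/6 = $2,508. Book value $2,808.
Year 2: $5,016 × 2/6 = $1,672. Book value $1,136.
Accumulated through year 2 = $5,316 − $1,136 = $4,180.

$4,180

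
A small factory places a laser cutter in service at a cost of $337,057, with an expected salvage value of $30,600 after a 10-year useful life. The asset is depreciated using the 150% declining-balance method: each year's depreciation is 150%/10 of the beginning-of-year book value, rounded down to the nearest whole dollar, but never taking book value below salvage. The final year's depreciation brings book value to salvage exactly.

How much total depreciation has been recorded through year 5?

$187,501

Depreciable base = $337,057 − $30,600 = $306,457.
Year 1: ⌊$337,057 × 150%/10⌋ = $50,558. Book value $286,499.
Year 2: ⌊$286,499 × 150%/10⌋ = $42,974. Book value $243,525.
Year 3: ⌊$243,525 × 150%/10⌋ = $36,528. Book value $206,997.
Year 4: ⌊$206,997 × 150%/10⌋ = $31,049. Book value $175,948.
Year 5: ⌊$175,948 × 150%/10⌋ = $26,392. Book value $149,556.
Accumulated through year 5 = $337,057 − $149,556 = $187,501.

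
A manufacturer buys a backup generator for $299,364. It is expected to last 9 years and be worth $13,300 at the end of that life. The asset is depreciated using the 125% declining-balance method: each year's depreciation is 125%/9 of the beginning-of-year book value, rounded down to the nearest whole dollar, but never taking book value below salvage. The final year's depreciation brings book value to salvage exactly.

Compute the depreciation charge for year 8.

Depreciable base = $299,364 − $13,300 = $286,064.
Year 1: ⌊$299,364 × 125%/9⌋ = $41,578. Book value $257,786.
Year 2: ⌊$257,786 × 125%/9⌋ = $35,803. Book value $221,983.
Year 3: ⌊$221,983 × 125%/9⌋ = $30,830. Book value $191,153.
Year 4: ⌊$191,153 × 125%/9⌋ = $26,549. Book value $164,604.
Year 5: ⌊$164,604 × 125%/9⌋ = $22,861. Book value $141,743.
Year 6: ⌊$141,743 × 125%/9⌋ = $19,686. Book value $122,057.
Year 7: ⌊$122,057 × 125%/9⌋ = $16,952. Book value $105,105.
Year 8: ⌊$105,105 × 125%/9⌋ = $14,597. Book value $90,508.

$14,597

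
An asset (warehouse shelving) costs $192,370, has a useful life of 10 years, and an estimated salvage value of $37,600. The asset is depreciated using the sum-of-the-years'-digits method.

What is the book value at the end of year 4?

$96,694

Depreciable base = $192,370 − $37,600 = $154,770.
Sum of the years' digits = 10+9+8+7+6+5+4+3+2+1 = 55.
Year 1: $154,770 × 10/55 = $28,140. Book value $164,230.
Year 2: $154,770 × 9/55 = $25,326. Book value $138,904.
Year 3: $154,770 × 8/55 = $22,512. Book value $116,392.
Year 4: $154,770 × 7/55 = $19,698. Book value $96,694.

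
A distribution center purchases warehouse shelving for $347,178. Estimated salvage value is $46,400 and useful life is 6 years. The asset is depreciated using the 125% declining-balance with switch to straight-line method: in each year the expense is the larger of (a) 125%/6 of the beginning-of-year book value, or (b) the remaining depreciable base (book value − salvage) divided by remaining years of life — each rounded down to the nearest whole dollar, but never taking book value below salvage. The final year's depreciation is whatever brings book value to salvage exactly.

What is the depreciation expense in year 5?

Depreciable base = $347,178 − $46,400 = $300,778.
Year 1: DB = ⌊$347,178 × 125%/6⌋ = $72,328; SL = ⌊$300,778/6⌋ = $50,129 → take DB $72,328. Book value $274,850.
Year 2: DB = ⌊$274,850 × 125%/6⌋ = $57,260; SL = ⌊$228,450/5⌋ = $45,690 → take DB $57,260. Book value $217,590.
Year 3: DB = ⌊$217,590 × 125%/6⌋ = $45,331; SL = ⌊$171,190/4⌋ = $42,797 → take DB $45,331. Book value $172,259.
Year 4: DB = ⌊$172,259 × 125%/6⌋ = $35,887; SL = ⌊$125,859/3⌋ = $41,953 → take SL $41,953. Book value $130,306.
Year 5: DB = ⌊$130,306 × 125%/6⌋ = $27,147; SL = ⌊$83,906/2⌋ = $41,953 → take SL $41,953. Book value $88,353.

$41,953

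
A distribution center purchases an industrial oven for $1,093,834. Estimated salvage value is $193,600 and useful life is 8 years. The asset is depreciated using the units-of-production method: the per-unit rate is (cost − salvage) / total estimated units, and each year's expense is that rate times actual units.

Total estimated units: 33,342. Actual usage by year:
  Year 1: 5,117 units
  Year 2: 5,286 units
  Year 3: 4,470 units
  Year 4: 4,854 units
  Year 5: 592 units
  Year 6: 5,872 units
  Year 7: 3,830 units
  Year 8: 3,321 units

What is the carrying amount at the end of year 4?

Depreciable base = $1,093,834 − $193,600 = $900,234.
Rate = $900,234 / 33,342 units = $27 per unit.
Year 1: 5,117 × $27 = $138,159. Book value $955,675.
Year 2: 5,286 × $27 = $142,722. Book value $812,953.
Year 3: 4,470 × $27 = $120,690. Book value $692,263.
Year 4: 4,854 × $27 = $131,058. Book value $561,205.

$561,205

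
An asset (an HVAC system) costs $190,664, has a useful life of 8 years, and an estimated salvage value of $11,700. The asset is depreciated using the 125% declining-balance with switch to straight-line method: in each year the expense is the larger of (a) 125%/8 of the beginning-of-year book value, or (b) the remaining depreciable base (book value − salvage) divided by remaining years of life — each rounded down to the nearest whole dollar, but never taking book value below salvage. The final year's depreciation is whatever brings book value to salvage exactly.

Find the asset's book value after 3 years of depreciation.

Depreciable base = $190,664 − $11,700 = $178,964.
Year 1: DB = ⌊$190,664 × 125%/8⌋ = $29,791; SL = ⌊$178,964/8⌋ = $22,370 → take DB $29,791. Book value $160,873.
Year 2: DB = ⌊$160,873 × 125%/8⌋ = $25,136; SL = ⌊$149,173/7⌋ = $21,310 → take DB $25,136. Book value $135,737.
Year 3: DB = ⌊$135,737 × 125%/8⌋ = $21,208; SL = ⌊$124,037/6⌋ = $20,672 → take DB $21,208. Book value $114,529.

$114,529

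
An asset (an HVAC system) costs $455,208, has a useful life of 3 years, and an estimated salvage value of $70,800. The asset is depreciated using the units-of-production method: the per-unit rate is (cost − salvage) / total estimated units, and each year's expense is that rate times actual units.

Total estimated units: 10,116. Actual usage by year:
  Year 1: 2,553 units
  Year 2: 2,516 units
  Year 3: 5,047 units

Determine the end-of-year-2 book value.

Depreciable base = $455,208 − $70,800 = $384,408.
Rate = $384,408 / 10,116 units = $38 per unit.
Year 1: 2,553 × $38 = $97,014. Book value $358,194.
Year 2: 2,516 × $38 = $95,608. Book value $262,586.

$262,586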